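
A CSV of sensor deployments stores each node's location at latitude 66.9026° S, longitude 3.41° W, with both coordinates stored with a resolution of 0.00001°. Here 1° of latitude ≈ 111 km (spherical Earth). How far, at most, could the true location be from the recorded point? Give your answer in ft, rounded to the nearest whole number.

2 ft

With a 0.00001° grid the true value lies within half a step, ±0.00001°/2 = ±5e-06°, of the stored one.
North–south component: 5e-06° × 111000 = 0.555 m.
East–west component at 66.9026°: 5e-06° × 111000 × cos 66.9026° ≈ 5e-06 × 43544.8 ≈ 0.217724 m.
The two errors are perpendicular, so the maximum displacement is √(0.555² + 0.217724²) ≈ 0.596178 m.
In feet: 0.596178 m ÷ 0.3048 ≈ 1.956 ft.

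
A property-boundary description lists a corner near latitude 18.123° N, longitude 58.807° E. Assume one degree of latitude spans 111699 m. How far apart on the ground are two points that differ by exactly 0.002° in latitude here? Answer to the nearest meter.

0.002° × 111699 m/° = 223.398 m.

223 meters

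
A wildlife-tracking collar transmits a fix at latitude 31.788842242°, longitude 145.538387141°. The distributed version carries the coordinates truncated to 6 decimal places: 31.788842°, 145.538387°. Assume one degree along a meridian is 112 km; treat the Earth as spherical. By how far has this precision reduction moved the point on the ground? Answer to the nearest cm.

The latitude changed by +0.000000242° and the longitude by +0.000000141°.
N–S: 0.000000242° × 112000 m/° = 0.027104 m.
East–west at this latitude: 0.000000141° × 112000 × cos 31.7888° ≈ 0.000000141 × 95199.5 = 0.0134231 m.
Hypotenuse of the two orthogonal shifts: √(0.027104² + 0.0134231²) = 0.0302458 m.
That is 0.0302458 m = 3.0246 cm.

3 cm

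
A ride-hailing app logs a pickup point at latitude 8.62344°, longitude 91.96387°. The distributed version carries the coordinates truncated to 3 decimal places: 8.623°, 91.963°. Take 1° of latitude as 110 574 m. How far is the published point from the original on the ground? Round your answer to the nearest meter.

Δlat = 8.62344 − 8.623 = +0.00044°; Δlon = 91.96387 − 91.963 = +0.00087°.
North–south shift: 0.00044 × 110574 = 48.6526 m.
E–W at 8.623°: 0.00087° × 110574 × cos 8.623° = 0.00087 × 110574 × 0.9887 ≈ 95.112 m.
Distance: √(48.6526² + 95.112²) ≈ 106.833 m.

107 meters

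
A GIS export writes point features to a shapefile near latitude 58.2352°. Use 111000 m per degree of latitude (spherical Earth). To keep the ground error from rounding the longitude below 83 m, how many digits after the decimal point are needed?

3 decimal places

At 58.2352° one degree of longitude covers 111000 × cos 58.2352° ≈ 111000 × 0.5264 ≈ 58434.1 m.
With N decimal places the half-ulp bound is 0.5·10⁻ᴺ°, or 0.5·10⁻ᴺ × 58434.1 m on the ground.
Setting 29217.1 × 10⁻ᴺ ≤ 83 gives 10ᴺ ≥ 352, i.e. N ≥ 2.55.
So 3 decimal places suffice (29.2 m); 2 would allow up to 292 m.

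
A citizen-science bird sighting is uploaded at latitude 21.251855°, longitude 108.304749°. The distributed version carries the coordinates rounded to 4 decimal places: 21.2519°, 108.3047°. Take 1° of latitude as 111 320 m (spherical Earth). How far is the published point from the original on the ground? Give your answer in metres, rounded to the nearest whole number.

7 metres

The latitude changed by -0.000045° and the longitude by +0.000049°.
North–south shift: -0.000045 × 111320 = -5.0094 m.
East–west at this latitude: 0.000049° × 111320 × cos 21.2519° ≈ 0.000049 × 103750 = 5.08374 m.
Hypotenuse of the two orthogonal shifts: √(5.0094² + 5.08374²) = 7.13712 m.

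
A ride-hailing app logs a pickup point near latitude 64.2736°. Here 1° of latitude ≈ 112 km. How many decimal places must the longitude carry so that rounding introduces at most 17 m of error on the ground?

4 decimal places

At 64.2736° one degree of longitude covers 112000 × cos 64.2736° ≈ 112000 × 0.4341 ≈ 48616.3 m.
With N decimal places the half-ulp bound is 0.5·10⁻ᴺ°, or 0.5·10⁻ᴺ × 48616.3 m on the ground.
Setting 24308.2 × 10⁻ᴺ ≤ 17 gives 10ᴺ ≥ 1430, i.e. N ≥ 3.16.
So 4 decimal places suffice (2.43 m); 3 would allow up to 24.3 m.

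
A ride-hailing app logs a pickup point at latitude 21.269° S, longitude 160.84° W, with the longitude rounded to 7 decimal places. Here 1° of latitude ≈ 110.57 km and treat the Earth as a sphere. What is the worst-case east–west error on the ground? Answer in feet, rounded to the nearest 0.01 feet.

Rounding to 7 decimal places leaves the longitude within ±5e-08° of the true value.
Parallels shrink by cos φ, so at 21.269° a degree of longitude is 110570 × 0.9319 ≈ 103039 m.
So at most 5e-08° × 103039 ≈ 0.00515194 m east–west.
Converting: 0.00515194 m × 3.2808 ft/m ≈ 0.016903 ft.

0.02 feet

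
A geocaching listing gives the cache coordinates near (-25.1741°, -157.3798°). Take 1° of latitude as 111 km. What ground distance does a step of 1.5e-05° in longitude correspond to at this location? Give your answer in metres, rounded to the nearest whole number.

2 metres

One degree of longitude here spans 111000 × cos 25.1741° = 111000 × 0.9050 ≈ 100457 m; 1.5e-05° of that is 1.50686 m.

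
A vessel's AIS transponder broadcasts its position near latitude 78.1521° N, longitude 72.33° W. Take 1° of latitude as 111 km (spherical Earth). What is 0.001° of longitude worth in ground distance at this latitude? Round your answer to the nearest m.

At 78.1521° a degree of longitude is 111000 × cos 78.1521° ≈ 22789.9 m, so 0.001° corresponds to 22.7899 m.

23 m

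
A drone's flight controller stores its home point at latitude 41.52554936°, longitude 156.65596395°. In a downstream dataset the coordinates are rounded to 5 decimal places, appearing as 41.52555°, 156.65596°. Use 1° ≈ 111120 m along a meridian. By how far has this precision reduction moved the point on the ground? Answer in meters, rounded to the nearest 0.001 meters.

0.336 meters

The latitude changed by -0.00000064° and the longitude by +0.00000395°.
N–S: -0.00000064° × 111120 m/° = -0.0711168 m.
E–W at 41.5256°: 0.00000395° × 111120 × cos 41.5256° = 0.00000395 × 111120 × 0.7487 ≈ 0.328605 m.
Distance: √(0.0711168² + 0.328605²) ≈ 0.336212 m.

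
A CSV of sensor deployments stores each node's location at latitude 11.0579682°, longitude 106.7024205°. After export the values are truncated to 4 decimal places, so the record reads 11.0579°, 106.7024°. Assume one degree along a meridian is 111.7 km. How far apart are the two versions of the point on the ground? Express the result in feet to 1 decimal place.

Δlat = 11.0579682 − 11.0579 = +0.0000682°; Δlon = 106.7024205 − 106.7024 = +0.0000205°.
N–S: 0.0000682° × 111700 m/° = 7.61794 m.
E–W at 11.0579°: 0.0000205° × 111700 × cos 11.0579° = 0.0000205 × 111700 × 0.9814 ≈ 2.24734 m.
Distance: √(7.61794² + 2.24734²) ≈ 7.94251 m.
In feet: 7.94251 m ÷ 0.3048 ≈ 26.058 ft.

26.1 feet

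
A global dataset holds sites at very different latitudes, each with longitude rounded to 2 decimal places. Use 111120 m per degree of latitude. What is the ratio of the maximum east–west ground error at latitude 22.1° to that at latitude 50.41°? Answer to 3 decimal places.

Rounding to 2 decimal places leaves the longitude within ±0.005° of the true value.
Error at 22.1° = 0.005° × 111120 × cos 22.1° ≈ 555.6 × 0.9265 = 514.78 m.
Error at 50.41° = 0.005° × 111120 × cos 50.41° ≈ 555.6 × 0.6373 = 354.08 m.
Ratio: 514.78 / 354.08 = cos 22.1° / cos 50.41° ≈ 1.4539.

1.454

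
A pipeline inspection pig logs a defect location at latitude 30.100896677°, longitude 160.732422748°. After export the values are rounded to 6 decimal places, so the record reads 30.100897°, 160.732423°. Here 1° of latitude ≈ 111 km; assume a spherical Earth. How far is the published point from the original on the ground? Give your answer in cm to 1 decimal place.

4.3 cm

Δlat = 30.100896677 − 30.100897 = -0.000000323°; Δlon = 160.732422748 − 160.732423 = -0.000000252°.
North–south shift: -0.000000323 × 111000 = -0.035853 m.
E–W at 30.1009°: -0.000000252° × 111000 × cos 30.1009° = -0.000000252 × 111000 × 0.8651 ≈ -0.0241998 m.
Distance: √(0.035853² + 0.0241998²) ≈ 0.0432558 m.
That is 0.0432558 m = 4.3256 cm.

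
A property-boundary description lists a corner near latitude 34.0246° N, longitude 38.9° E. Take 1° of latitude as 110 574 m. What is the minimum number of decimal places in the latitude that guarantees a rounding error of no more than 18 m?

One degree of latitude covers 110574 m.
With N decimal places the half-ulp bound is 0.5·10⁻ᴺ°, or 0.5·10⁻ᴺ × 110574 m on the ground.
Setting 55287 × 10⁻ᴺ ≤ 18 gives 10ᴺ ≥ 3072, i.e. N ≥ 3.49.
N = 3 would give 55.3 m (too coarse); N = 4 gives 5.53 m ≤ 18 m.

4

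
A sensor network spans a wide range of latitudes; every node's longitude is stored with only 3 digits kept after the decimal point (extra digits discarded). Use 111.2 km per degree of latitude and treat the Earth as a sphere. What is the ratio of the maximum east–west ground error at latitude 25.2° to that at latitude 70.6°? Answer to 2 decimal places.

Truncating at 3 decimal places can drop up to a full unit in the last place, so the longitude may be off by as much as 0.001°.
At 25.2°: 0.001° × 111200 × cos 25.2° = 0.001 × 111200 × 0.9048 ≈ 100.62 m.
Error at 70.6° = 0.001° × 111200 × cos 70.6° ≈ 111.2 × 0.3322 = 36.936 m.
The ratio reduces to cos 25.2° / cos 70.6° = 0.9048/0.3322 ≈ 2.7241.

2.72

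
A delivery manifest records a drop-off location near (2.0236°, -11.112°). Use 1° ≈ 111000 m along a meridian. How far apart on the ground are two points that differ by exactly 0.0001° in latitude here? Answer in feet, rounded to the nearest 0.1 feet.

Along a meridian 0.0001° is 0.0001 × 111000 = 11.1 m.
In feet: 11.1 m ÷ 0.3048 ≈ 36.417 ft.

36.4 feet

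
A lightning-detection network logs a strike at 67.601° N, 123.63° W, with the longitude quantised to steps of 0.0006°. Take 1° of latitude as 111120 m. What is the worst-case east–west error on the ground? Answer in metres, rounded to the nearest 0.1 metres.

12.7 metres

With a 0.0006° grid the true value lies within half a step, ±0.0006°/2 = ±0.0003°, of the stored one.
One degree of longitude at 67.601° is 111120 × cos 67.601° ≈ 111120 × 0.3811 = 42342.7 m.
East–west error: 0.0003° × 42342.7 m/° ≈ 12.7028 m.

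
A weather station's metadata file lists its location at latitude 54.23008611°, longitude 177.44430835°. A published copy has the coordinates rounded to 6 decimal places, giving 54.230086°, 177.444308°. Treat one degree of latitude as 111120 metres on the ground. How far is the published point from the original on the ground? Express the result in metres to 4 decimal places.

The latitude changed by +0.00000011° and the longitude by +0.00000035°.
N–S: 0.00000011° × 111120 m/° = 0.0122232 m.
East–west at this latitude: 0.00000035° × 111120 × cos 54.2301° ≈ 0.00000035 × 64953.2 = 0.0227336 m.
Distance: √(0.0122232² + 0.0227336²) ≈ 0.0258113 m.

0.0258 metres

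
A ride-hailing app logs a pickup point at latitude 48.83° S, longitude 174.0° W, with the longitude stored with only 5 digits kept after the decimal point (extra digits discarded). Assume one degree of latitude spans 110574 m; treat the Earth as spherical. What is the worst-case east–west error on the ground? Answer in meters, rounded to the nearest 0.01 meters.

0.73 meters

Truncating at 5 decimal places can drop up to a full unit in the last place, so the longitude may be off by as much as 1e-05°.
One degree of longitude at 48.83° is 110574 × cos 48.83° ≈ 110574 × 0.6583 = 72790.4 m.
East–west error: 1e-05° × 72790.4 m/° ≈ 0.727904 m.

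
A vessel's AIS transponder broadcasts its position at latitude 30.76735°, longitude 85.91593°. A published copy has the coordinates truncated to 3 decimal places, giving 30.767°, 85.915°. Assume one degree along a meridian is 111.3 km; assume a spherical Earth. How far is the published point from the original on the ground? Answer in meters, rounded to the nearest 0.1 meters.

97.1 meters

The latitude changed by +0.00035° and the longitude by +0.00093°.
N–S: 0.00035° × 111300 m/° = 38.955 m.
E–W at 30.767°: 0.00093° × 111300 × cos 30.767° = 0.00093 × 111300 × 0.8593 ≈ 88.9406 m.
Combined displacement = (38.955² + 88.9406²)^½ ≈ 97.0975 m.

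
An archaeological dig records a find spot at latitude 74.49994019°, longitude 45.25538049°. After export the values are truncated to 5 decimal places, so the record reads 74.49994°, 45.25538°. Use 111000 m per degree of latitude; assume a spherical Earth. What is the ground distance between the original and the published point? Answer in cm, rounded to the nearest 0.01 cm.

The latitude changed by +0.00000019° and the longitude by +0.00000049°.
N–S: 0.00000019° × 111000 m/° = 0.02109 m.
E–W at 74.4999°: 0.00000049° × 111000 × cos 74.4999° = 0.00000049 × 111000 × 0.2672 ≈ 0.0145352 m.
Distance: √(0.02109² + 0.0145352²) ≈ 0.0256136 m.
That is 0.0256136 m = 2.5614 cm.

2.56 cm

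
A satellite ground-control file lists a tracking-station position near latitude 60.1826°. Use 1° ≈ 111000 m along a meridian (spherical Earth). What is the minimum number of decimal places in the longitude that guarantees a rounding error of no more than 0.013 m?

7 decimal places

At 60.1826° one degree of longitude covers 111000 × cos 60.1826° ≈ 111000 × 0.4972 ≈ 55193.4 m.
Rounding to N decimal places gives at most 0.5 × 10⁻ᴺ degrees of error, i.e. 0.5 × 10⁻ᴺ × 55193.4 m.
Setting 27596.7 × 10⁻ᴺ ≤ 0.013 gives 10ᴺ ≥ 2.123e+06, i.e. N ≥ 6.33.
So 7 decimal places suffice (0.00276 m); 6 would allow up to 0.0276 m.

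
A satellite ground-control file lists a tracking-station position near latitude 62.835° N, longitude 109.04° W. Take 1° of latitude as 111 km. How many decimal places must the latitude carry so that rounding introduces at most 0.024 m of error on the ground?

7 decimal places

One degree of latitude covers 111000 m.
With N decimal places the half-ulp bound is 0.5·10⁻ᴺ°, or 0.5·10⁻ᴺ × 111000 m on the ground.
Setting 55500 × 10⁻ᴺ ≤ 0.024 gives 10ᴺ ≥ 2.312e+06, i.e. N ≥ 6.36.
N = 6 would give 0.0555 m (too coarse); N = 7 gives 0.00555 m ≤ 0.024 m.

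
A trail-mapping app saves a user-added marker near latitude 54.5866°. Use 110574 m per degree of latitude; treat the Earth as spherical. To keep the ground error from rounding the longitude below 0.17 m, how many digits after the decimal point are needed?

At 54.5866° one degree of longitude covers 110574 × cos 54.5866° ≈ 110574 × 0.5795 ≈ 64074.5 m.
Rounding to N decimal places gives at most 0.5 × 10⁻ᴺ degrees of error, i.e. 0.5 × 10⁻ᴺ × 64074.5 m.
Setting 32037.3 × 10⁻ᴺ ≤ 0.17 gives 10ᴺ ≥ 1.885e+05, i.e. N ≥ 5.28.
At 5 places the error can reach 0.32 m, but 6 places keeps it to 0.032 m.

6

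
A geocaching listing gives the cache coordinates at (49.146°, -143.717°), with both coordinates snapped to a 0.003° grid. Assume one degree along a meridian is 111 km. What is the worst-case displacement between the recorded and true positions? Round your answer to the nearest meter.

199 meters

With a 0.003° grid the true value lies within half a step, ±0.003°/2 = ±0.0015°, of the stored one.
North–south component: 0.0015° × 111000 = 166.5 m.
E–W at 49.146°: 0.0015° × 111000 × cos 49.146° = 0.0015 × 111000 × 0.6541 ≈ 108.913 m.
The two errors are perpendicular, so the maximum displacement is √(166.5² + 108.913²) ≈ 198.958 m.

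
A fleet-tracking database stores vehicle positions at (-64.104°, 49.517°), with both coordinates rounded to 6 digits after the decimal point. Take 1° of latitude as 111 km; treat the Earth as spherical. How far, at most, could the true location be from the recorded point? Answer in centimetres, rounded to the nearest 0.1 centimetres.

Rounding to 6 decimal places leaves each coordinate within ±5e-07° of the true value.
Latitude error → 5e-07 × 111000 = 0.0555 m along the meridian.
Longitude error → 5e-07 × 111000 × cos 64.104° = 5e-07 × 111000 × 0.4367 ≈ 0.024239 m.
The two errors are perpendicular, so the maximum displacement is √(0.0555² + 0.024239²) ≈ 0.0605622 m.
That is 0.0605622 m = 6.0562 cm.

6.1 centimetres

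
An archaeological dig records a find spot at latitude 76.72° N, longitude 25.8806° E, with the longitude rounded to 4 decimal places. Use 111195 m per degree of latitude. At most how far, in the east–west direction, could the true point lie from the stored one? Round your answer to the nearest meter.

Rounding to 4 decimal places leaves the longitude within ±5e-05° of the true value.
At latitude 76.72° a degree of longitude spans 111195 m × cos 76.72° = 111195 × 0.2297 ≈ 25542.6 m.
Maximum E–W displacement: 5e-05 × 25542.6 = 1.27713 m.

1 meters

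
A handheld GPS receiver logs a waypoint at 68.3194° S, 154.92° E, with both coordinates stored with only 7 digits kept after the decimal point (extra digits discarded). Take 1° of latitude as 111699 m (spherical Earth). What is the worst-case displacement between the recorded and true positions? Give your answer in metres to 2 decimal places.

Truncating at 7 decimal places can drop up to a full unit in the last place, so each coordinate may be off by as much as 1e-07°.
N–S: 1e-07° × 111699 m/° = 0.0111699 m.
East–west component at 68.3194°: 1e-07° × 111699 × cos 68.3194° ≈ 1e-07 × 41265.2 ≈ 0.00412652 m.
The two errors are perpendicular, so the maximum displacement is √(0.0111699² + 0.00412652²) ≈ 0.0119078 m.

0.01 metres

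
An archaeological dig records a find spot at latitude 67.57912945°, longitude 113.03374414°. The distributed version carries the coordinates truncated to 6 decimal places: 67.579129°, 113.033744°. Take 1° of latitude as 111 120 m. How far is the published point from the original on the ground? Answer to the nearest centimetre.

The latitude changed by +0.00000045° and the longitude by +0.00000014°.
N–S: 0.00000045° × 111120 m/° = 0.050004 m.
E–W at 67.5791°: 0.00000014° × 111120 × cos 67.5791° = 0.00000014 × 111120 × 0.3814 ≈ 0.00593347 m.
Hypotenuse of the two orthogonal shifts: √(0.050004² + 0.00593347²) = 0.0503548 m.
That is 0.0503548 m = 5.0355 cm.

5 centimetres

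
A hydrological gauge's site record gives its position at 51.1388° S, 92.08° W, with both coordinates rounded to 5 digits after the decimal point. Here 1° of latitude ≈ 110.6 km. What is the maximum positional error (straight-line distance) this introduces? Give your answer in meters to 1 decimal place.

0.7 meters

Rounding to 5 decimal places leaves each coordinate within ±5e-06° of the true value.
North–south component: 5e-06° × 110600 = 0.553 m.
East–west component at 51.1388°: 5e-06° × 110600 × cos 51.1388° ≈ 5e-06 × 69394.4 ≈ 0.346972 m.
The two errors are perpendicular, so the maximum displacement is √(0.553² + 0.346972²) ≈ 0.652839 m.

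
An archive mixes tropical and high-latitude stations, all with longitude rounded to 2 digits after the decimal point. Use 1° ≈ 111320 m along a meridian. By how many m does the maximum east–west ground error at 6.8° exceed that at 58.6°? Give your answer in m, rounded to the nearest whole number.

Rounding to 2 decimal places leaves the longitude within ±0.005° of the true value.
At 6.8°: 0.005° × 111320 × cos 6.8° = 0.005 × 111320 × 0.9930 ≈ 552.68 m.
Error at 58.6° = 0.005° × 111320 × cos 58.6° ≈ 556.6 × 0.5210 = 289.99 m.
Difference: 552.68 − 289.99 = 262.69 m.

263 m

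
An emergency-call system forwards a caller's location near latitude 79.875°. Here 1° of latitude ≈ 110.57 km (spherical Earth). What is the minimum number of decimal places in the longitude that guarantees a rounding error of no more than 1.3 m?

4

At 79.875° one degree of longitude covers 110570 × cos 79.875° ≈ 110570 × 0.1758 ≈ 19437.8 m.
With N decimal places the half-ulp bound is 0.5·10⁻ᴺ°, or 0.5·10⁻ᴺ × 19437.8 m on the ground.
Setting 9718.9 × 10⁻ᴺ ≤ 1.3 gives 10ᴺ ≥ 7476, i.e. N ≥ 3.87.
At 3 places the error can reach 9.72 m, but 4 places keeps it to 0.972 m.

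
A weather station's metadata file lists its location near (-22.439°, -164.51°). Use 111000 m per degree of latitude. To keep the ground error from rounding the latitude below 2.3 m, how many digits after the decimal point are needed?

5 decimal places

One degree of latitude covers 111000 m.
N decimal places → at most half a unit in the last place, 0.5 × 10⁻ᴺ° = 111000/2 × 10⁻ᴺ m.
Need 0.5 × 111000 × 10⁻ᴺ ≤ 2.3 → 10⁻ᴺ ≤ 4.144e-05, so N ≥ 4.38.
So 5 decimal places suffice (0.555 m); 4 would allow up to 5.55 m.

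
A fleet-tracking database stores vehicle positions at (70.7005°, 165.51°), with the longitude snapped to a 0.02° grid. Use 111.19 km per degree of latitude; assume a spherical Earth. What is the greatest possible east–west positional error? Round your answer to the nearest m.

With a 0.02° grid the true value lies within half a step, ±0.02°/2 = ±0.01°, of the stored one.
One degree of longitude at 70.7005° is 111190 × cos 70.7005° ≈ 111190 × 0.3305 = 36749 m.
Maximum E–W displacement: 0.01 × 36749 = 367.49 m.

367 m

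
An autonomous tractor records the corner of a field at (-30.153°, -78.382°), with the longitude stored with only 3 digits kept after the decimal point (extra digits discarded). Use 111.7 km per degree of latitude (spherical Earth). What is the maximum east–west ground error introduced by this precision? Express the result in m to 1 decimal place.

Truncating at 3 decimal places can drop up to a full unit in the last place, so the longitude may be off by as much as 0.001°.
One degree of longitude at 30.153° is 111700 × cos 30.153° ≈ 111700 × 0.8647 = 96585.6 m.
East–west error: 0.001° × 96585.6 m/° ≈ 96.5856 m.

96.6 m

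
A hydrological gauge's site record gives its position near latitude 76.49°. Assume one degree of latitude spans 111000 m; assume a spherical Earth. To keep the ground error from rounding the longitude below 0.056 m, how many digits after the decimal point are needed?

At 76.49° one degree of longitude covers 111000 × cos 76.49° ≈ 111000 × 0.2336 ≈ 25931.3 m.
With N decimal places the half-ulp bound is 0.5·10⁻ᴺ°, or 0.5·10⁻ᴺ × 25931.3 m on the ground.
Need 0.5 × 25931.3 × 10⁻ᴺ ≤ 0.056 → 10⁻ᴺ ≤ 4.319e-06, so N ≥ 5.36.
So 6 decimal places suffice (0.013 m); 5 would allow up to 0.13 m.

6 decimal places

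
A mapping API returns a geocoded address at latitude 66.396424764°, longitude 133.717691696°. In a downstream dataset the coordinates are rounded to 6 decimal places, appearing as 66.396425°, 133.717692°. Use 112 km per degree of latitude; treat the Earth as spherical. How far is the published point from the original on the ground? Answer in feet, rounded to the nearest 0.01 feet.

Δlat = 66.396424764 − 66.396425 = -0.000000236°; Δlon = 133.717691696 − 133.717692 = -0.000000304°.
N–S: -0.000000236° × 112000 m/° = -0.026432 m.
East–west at this latitude: -0.000000304° × 112000 × cos 66.3964° ≈ -0.000000304 × 44845.5 = -0.013633 m.
Distance: √(0.026432² + 0.013633²) ≈ 0.0297407 m.
Converting: 0.0297407 m × 3.2808 ft/m ≈ 0.097575 ft.

0.10 feet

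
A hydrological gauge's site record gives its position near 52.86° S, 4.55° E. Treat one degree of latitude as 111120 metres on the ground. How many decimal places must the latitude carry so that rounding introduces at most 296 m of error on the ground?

3 decimal places

One degree of latitude covers 111120 m.
N decimal places → at most half a unit in the last place, 0.5 × 10⁻ᴺ° = 111120/2 × 10⁻ᴺ m.
Need 0.5 × 111120 × 10⁻ᴺ ≤ 296 → 10⁻ᴺ ≤ 5.328e-03, so N ≥ 2.27.
N = 2 would give 556 m (too coarse); N = 3 gives 55.6 m ≤ 296 m.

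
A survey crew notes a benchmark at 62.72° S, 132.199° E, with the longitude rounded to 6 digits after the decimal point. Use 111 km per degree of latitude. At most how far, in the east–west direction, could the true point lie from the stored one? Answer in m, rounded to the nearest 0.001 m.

0.025 m

Rounding to 6 decimal places leaves the longitude within ±5e-07° of the true value.
Parallels shrink by cos φ, so at 62.72° a degree of longitude is 111000 × 0.4583 ≈ 50875.7 m.
So at most 5e-07° × 50875.7 ≈ 0.0254378 m east–west.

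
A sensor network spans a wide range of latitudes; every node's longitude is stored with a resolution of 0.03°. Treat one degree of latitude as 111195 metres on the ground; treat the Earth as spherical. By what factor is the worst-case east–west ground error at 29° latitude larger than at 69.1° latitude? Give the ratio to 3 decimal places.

2.452

With a 0.03° grid the true value lies within half a step, ±0.03°/2 = ±0.015°, of the stored one.
Error at 29° = 0.015° × 111195 × cos 29° ≈ 1667.9 × 0.8746 = 1458.8 m.
At 69.1°: 0.015° × 111195 × cos 69.1° = 0.015 × 111195 × 0.3567 ≈ 595.01 m.
The ratio reduces to cos 29° / cos 69.1° = 0.8746/0.3567 ≈ 2.4517.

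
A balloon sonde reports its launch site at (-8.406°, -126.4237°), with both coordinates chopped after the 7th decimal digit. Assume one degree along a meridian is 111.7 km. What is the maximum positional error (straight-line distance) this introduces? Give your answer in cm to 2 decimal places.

Truncating at 7 decimal places can drop up to a full unit in the last place, so each coordinate may be off by as much as 1e-07°.
North–south component: 1e-07° × 111700 = 0.01117 m.
E–W at 8.406°: 1e-07° × 111700 × cos 8.406° = 1e-07 × 111700 × 0.9893 ≈ 0.01105 m.
Combining orthogonally: (0.01117² + 0.01105²)^½ ≈ 0.0157121 m.
That is 0.0157121 m = 1.5712 cm.

1.57 cm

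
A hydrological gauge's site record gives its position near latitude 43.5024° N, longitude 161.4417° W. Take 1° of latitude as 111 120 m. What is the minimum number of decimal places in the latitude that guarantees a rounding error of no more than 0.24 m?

One degree of latitude covers 111120 m.
N decimal places → at most half a unit in the last place, 0.5 × 10⁻ᴺ° = 111120/2 × 10⁻ᴺ m.
Setting 55560 × 10⁻ᴺ ≤ 0.24 gives 10ᴺ ≥ 2.315e+05, i.e. N ≥ 5.36.
So 6 decimal places suffice (0.0556 m); 5 would allow up to 0.556 m.

6 decimal places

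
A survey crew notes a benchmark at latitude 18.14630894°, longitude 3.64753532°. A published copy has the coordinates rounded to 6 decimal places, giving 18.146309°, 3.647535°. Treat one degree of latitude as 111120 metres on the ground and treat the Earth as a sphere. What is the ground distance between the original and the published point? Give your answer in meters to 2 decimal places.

Δlat = 18.14630894 − 18.146309 = -0.00000006°; Δlon = 3.64753532 − 3.647535 = +0.00000032°.
N–S: -0.00000006° × 111120 m/° = -0.0066672 m.
East–west at this latitude: 0.00000032° × 111120 × cos 18.1463° ≈ 0.00000032 × 105593 = 0.0337899 m.
Distance: √(0.0066672² + 0.0337899²) ≈ 0.0344414 m.

0.03 meters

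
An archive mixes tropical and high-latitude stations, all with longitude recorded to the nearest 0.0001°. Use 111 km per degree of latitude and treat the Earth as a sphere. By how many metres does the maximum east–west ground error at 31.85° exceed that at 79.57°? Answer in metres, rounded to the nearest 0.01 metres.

Rounding to 4 decimal places leaves the longitude within ±5e-05° of the true value.
Error at 31.85° = 5e-05° × 111000 × cos 31.85° ≈ 5.55 × 0.8494 = 4.7144 m.
At 79.57°: 5e-05° × 111000 × cos 79.57° = 5e-05 × 111000 × 0.1810 ≈ 1.0047 m.
Difference: 4.7144 − 1.0047 = 3.7096 m.

3.71 metres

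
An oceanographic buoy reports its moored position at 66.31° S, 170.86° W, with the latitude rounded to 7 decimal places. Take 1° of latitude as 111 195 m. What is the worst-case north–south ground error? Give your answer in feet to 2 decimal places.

0.02 feet

Rounding to 7 decimal places leaves the latitude within ±5e-08° of the true value.
North–south distance: 5e-08° × 111195 m/° = 0.00555975 m.
Converting: 0.00555975 m × 3.2808 ft/m ≈ 0.018241 ft.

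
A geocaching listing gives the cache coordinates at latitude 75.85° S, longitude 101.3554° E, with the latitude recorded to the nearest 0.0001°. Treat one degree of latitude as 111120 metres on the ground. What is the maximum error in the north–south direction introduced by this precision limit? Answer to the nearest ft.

Rounding to 4 decimal places leaves the latitude within ±5e-05° of the true value.
Along the meridian that is 5e-05° × 111120 m/° = 5.556 m.
In feet: 5.556 m ÷ 0.3048 ≈ 18.228 ft.

18 ft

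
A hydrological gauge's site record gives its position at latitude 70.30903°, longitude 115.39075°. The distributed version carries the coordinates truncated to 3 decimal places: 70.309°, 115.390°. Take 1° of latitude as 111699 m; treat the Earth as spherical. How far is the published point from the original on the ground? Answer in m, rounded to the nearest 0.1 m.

Δlat = 70.30903 − 70.309 = +0.00003°; Δlon = 115.39075 − 115.390 = +0.00075°.
North–south shift: 0.00003 × 111699 = 3.35097 m.
E–W at 70.309°: 0.00075° × 111699 × cos 70.309° = 0.00075 × 111699 × 0.3369 ≈ 28.2275 m.
Hypotenuse of the two orthogonal shifts: √(3.35097² + 28.2275²) = 28.4257 m.

28.4 m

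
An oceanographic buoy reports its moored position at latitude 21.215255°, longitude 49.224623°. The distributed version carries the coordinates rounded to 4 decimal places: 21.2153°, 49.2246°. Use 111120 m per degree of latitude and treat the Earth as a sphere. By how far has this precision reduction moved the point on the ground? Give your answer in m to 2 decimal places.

The latitude changed by -0.000045° and the longitude by +0.000023°.
North–south shift: -0.000045 × 111120 = -5.0004 m.
East–west at this latitude: 0.000023° × 111120 × cos 21.2153° ≈ 0.000023 × 103589 = 2.38255 m.
Hypotenuse of the two orthogonal shifts: √(5.0004² + 2.38255²) = 5.539 m.

5.54 m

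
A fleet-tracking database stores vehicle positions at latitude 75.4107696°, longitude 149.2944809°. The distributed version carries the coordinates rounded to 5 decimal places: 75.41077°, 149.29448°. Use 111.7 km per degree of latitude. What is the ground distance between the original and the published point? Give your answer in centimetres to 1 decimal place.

Δlat = 75.4107696 − 75.41077 = -0.0000004°; Δlon = 149.2944809 − 149.29448 = +0.0000009°.
North–south shift: -0.0000004 × 111700 = -0.04468 m.
E–W at 75.4108°: 0.0000009° × 111700 × cos 75.4108° = 0.0000009 × 111700 × 0.2519 ≈ 0.0253222 m.
Distance: √(0.04468² + 0.0253222²) ≈ 0.0513568 m.
That is 0.0513568 m = 5.1357 cm.

5.1 centimetres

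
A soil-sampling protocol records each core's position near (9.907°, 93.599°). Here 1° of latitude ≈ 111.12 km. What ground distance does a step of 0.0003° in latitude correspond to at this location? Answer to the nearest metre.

33 metres

Along a meridian 0.0003° is 0.0003 × 111120 = 33.336 m.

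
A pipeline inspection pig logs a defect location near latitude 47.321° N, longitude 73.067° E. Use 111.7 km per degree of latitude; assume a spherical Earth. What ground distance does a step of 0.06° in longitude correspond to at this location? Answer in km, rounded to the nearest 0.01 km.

4.54 km

One degree of longitude here spans 111700 × cos 47.321° = 111700 × 0.6779 ≈ 75720.3 m; 0.06° of that is 4543.22 m.
That is 4543.22 m = 4.5432 km.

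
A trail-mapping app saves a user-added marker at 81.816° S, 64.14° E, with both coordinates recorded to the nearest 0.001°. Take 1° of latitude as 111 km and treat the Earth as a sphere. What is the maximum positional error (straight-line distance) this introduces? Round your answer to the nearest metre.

56 metres

Rounding to 3 decimal places leaves each coordinate within ±0.0005° of the true value.
N–S: 0.0005° × 111000 m/° = 55.5 m.
E–W at 81.816°: 0.0005° × 111000 × cos 81.816° = 0.0005 × 111000 × 0.1424 ≈ 7.90057 m.
Worst case both components are at the extreme and orthogonal: √(55.5² + 7.90057²) ≈ 56.0595 m.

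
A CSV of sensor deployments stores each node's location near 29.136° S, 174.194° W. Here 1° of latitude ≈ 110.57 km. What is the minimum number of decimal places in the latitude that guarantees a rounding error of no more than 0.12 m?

6 decimal places

One degree of latitude covers 110570 m.
N decimal places → at most half a unit in the last place, 0.5 × 10⁻ᴺ° = 110570/2 × 10⁻ᴺ m.
Need 0.5 × 110570 × 10⁻ᴺ ≤ 0.12 → 10⁻ᴺ ≤ 2.171e-06, so N ≥ 5.66.
At 5 places the error can reach 0.553 m, but 6 places keeps it to 0.0553 m.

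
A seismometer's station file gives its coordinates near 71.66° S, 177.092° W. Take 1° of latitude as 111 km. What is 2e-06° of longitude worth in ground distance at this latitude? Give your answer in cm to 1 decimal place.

2e-06° of longitude at 71.66° is 2e-06 × 111000 × cos 71.66° ≈ 2e-06 × 34926.7 = 0.0698535 m.
That is 0.0698535 m = 6.9853 cm.

7.0 cm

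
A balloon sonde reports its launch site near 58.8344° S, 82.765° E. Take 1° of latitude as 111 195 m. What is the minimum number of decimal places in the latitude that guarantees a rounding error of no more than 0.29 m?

One degree of latitude covers 111195 m.
Rounding to N decimal places gives at most 0.5 × 10⁻ᴺ degrees of error, i.e. 0.5 × 10⁻ᴺ × 111195 m.
Need 0.5 × 111195 × 10⁻ᴺ ≤ 0.29 → 10⁻ᴺ ≤ 5.216e-06, so N ≥ 5.28.
So 6 decimal places suffice (0.0556 m); 5 would allow up to 0.556 m.

6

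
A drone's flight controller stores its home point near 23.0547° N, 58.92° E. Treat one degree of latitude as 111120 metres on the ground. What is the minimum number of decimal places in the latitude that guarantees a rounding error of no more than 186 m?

3 decimal places

One degree of latitude covers 111120 m.
Rounding to N decimal places gives at most 0.5 × 10⁻ᴺ degrees of error, i.e. 0.5 × 10⁻ᴺ × 111120 m.
Setting 55560 × 10⁻ᴺ ≤ 186 gives 10ᴺ ≥ 298.7, i.e. N ≥ 2.48.
N = 2 would give 556 m (too coarse); N = 3 gives 55.6 m ≤ 186 m.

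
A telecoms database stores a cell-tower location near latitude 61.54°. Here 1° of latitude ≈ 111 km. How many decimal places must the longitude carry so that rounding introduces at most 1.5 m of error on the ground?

5

At 61.54° one degree of longitude covers 111000 × cos 61.54° ≈ 111000 × 0.4765 ≈ 52896.5 m.
With N decimal places the half-ulp bound is 0.5·10⁻ᴺ°, or 0.5·10⁻ᴺ × 52896.5 m on the ground.
Need 0.5 × 52896.5 × 10⁻ᴺ ≤ 1.5 → 10⁻ᴺ ≤ 5.671e-05, so N ≥ 4.25.
So 5 decimal places suffice (0.264 m); 4 would allow up to 2.64 m.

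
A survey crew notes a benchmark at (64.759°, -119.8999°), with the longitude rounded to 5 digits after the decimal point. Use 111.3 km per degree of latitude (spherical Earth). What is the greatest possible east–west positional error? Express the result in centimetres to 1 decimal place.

Rounding to 5 decimal places leaves the longitude within ±5e-06° of the true value.
Parallels shrink by cos φ, so at 64.759° a degree of longitude is 111300 × 0.4264 ≈ 47461.3 m.
East–west error: 5e-06° × 47461.3 m/° ≈ 0.237306 m.
That is 0.237306 m = 23.731 cm.

23.7 centimetres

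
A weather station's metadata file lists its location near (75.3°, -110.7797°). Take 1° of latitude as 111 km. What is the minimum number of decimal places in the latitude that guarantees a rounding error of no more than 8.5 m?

One degree of latitude covers 111000 m.
N decimal places → at most half a unit in the last place, 0.5 × 10⁻ᴺ° = 111000/2 × 10⁻ᴺ m.
Setting 55500 × 10⁻ᴺ ≤ 8.5 gives 10ᴺ ≥ 6529, i.e. N ≥ 3.81.
So 4 decimal places suffice (5.55 m); 3 would allow up to 55.5 m.

4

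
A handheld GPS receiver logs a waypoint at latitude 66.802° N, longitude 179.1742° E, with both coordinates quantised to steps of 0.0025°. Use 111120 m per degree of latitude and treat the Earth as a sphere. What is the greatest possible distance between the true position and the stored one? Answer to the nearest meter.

149 meters

With a 0.0025° grid the true value lies within half a step, ±0.0025°/2 = ±0.00125°, of the stored one.
Latitude error → 0.00125 × 111120 = 138.9 m along the meridian.
E–W at 66.802°: 0.00125° × 111120 × cos 66.802° = 0.00125 × 111120 × 0.3939 ≈ 54.7141 m.
Combining orthogonally: (138.9² + 54.7141²)^½ ≈ 149.288 m.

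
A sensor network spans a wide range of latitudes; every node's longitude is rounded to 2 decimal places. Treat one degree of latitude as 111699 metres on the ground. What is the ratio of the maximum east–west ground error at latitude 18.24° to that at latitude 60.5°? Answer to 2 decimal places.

1.93

Rounding to 2 decimal places leaves the longitude within ±0.005° of the true value.
At 18.24°: 0.005° × 111699 × cos 18.24° = 0.005 × 111699 × 0.9498 ≈ 530.43 m.
Error at 60.5° = 0.005° × 111699 × cos 60.5° ≈ 558.5 × 0.4924 = 275.02 m.
Ratio: 530.43 / 275.02 = cos 18.24° / cos 60.5° ≈ 1.9287.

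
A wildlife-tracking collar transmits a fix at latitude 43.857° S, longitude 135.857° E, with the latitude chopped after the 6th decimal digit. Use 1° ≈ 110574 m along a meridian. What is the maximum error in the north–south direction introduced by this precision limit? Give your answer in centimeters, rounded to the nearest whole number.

Truncating at 6 decimal places can drop up to a full unit in the last place, so the latitude may be off by as much as 1e-06°.
So the N–S error is at most 1e-06 × 110574 = 0.110574 m.
That is 0.110574 m = 11.057 cm.

11 centimeters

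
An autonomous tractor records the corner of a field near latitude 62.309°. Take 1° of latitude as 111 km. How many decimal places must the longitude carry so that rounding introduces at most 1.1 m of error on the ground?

5 decimal places

At 62.309° one degree of longitude covers 111000 × cos 62.309° ≈ 111000 × 0.4647 ≈ 51582 m.
Rounding to N decimal places gives at most 0.5 × 10⁻ᴺ degrees of error, i.e. 0.5 × 10⁻ᴺ × 51582 m.
Need 0.5 × 51582 × 10⁻ᴺ ≤ 1.1 → 10⁻ᴺ ≤ 4.265e-05, so N ≥ 4.37.
At 4 places the error can reach 2.58 m, but 5 places keeps it to 0.258 m.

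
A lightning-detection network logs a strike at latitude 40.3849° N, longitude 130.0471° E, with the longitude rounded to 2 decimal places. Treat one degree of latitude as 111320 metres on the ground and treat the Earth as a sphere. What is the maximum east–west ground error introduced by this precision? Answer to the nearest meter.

Rounding to 2 decimal places leaves the longitude within ±0.005° of the true value.
Parallels shrink by cos φ, so at 40.3849° a degree of longitude is 111320 × 0.7617 ≈ 84793.5 m.
Maximum E–W displacement: 0.005 × 84793.5 = 423.967 m.

424 meters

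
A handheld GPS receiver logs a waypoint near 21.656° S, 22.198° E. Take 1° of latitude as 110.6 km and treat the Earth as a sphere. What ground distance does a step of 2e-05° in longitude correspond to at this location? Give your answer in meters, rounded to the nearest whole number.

At 21.656° a degree of longitude is 110600 × cos 21.656° ≈ 102793 m, so 2e-05° corresponds to 2.05587 m.

2 meters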